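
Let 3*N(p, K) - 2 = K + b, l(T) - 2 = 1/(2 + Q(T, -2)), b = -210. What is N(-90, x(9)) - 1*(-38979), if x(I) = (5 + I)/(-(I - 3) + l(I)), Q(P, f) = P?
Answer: 5019193/129 ≈ 38909.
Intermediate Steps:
l(T) = 2 + 1/(2 + T)
x(I) = (5 + I)/(3 - I + (5 + 2*I)/(2 + I)) (x(I) = (5 + I)/(-(I - 3) + (5 + 2*I)/(2 + I)) = (5 + I)/(-(-3 + I) + (5 + 2*I)/(2 + I)) = (5 + I)/((3 - I) + (5 + 2*I)/(2 + I)) = (5 + I)/(3 - I + (5 + 2*I)/(2 + I)))
N(p, K) = -208/3 + K/3 (N(p, K) = 2/3 + (K - 210)/3 = 2/3 + (-210 + K)/3 = 2/3 + (-70 + K/3) = -208/3 + K/3)
N(-90, x(9)) - 1*(-38979) = (-208/3 + ((2 + 9)*(5 + 9)/(5 + 2*9 + (2 + 9)*(3 - 1*9)))/3) - 1*(-38979) = (-208/3 + (11*14/(5 + 18 + 11*(3 - 9)))/3) + 38979 = (-208/3 + (11*14/(5 + 18 + 11*(-6)))/3) + 38979 = (-208/3 + (11*14/(5 + 18 - 66))/3) + 38979 = (-208/3 + (11*14/(-43))/3) + 38979 = (-208/3 + (-1/43*11*14)/3) + 38979 = (-208/3 + (1/3)*(-154/43)) + 38979 = (-208/3 - 154/129) + 38979 = -9098/129 + 38979 = 5019193/129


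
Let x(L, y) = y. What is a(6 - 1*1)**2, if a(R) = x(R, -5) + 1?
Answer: 16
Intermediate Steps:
a(R) = -4 (a(R) = -5 + 1 = -4)
a(6 - 1*1)**2 = (-4)**2 = 16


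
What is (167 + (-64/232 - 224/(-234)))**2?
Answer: 323696137249/11512449 ≈ 28117.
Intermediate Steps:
(167 + (-64/232 - 224/(-234)))**2 = (167 + (-64*1/232 - 224*(-1/234)))**2 = (167 + (-8/29 + 112/117))**2 = (167 + 2312/3393)**2 = (568943/3393)**2 = 323696137249/11512449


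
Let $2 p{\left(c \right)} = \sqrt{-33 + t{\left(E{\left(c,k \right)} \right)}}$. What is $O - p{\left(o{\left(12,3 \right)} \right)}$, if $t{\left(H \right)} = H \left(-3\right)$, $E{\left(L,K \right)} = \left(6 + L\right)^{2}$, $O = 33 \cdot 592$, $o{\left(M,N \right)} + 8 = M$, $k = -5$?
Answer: $19536 - \frac{3 i \sqrt{37}}{2} \approx 19536.0 - 9.1241 i$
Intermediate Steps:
$o{\left(M,N \right)} = -8 + M$
$O = 19536$
$t{\left(H \right)} = - 3 H$
$p{\left(c \right)} = \frac{\sqrt{-33 - 3 \left(6 + c\right)^{2}}}{2}$
$O - p{\left(o{\left(12,3 \right)} \right)} = 19536 - \frac{\sqrt{-33 - 3 \left(6 + \left(-8 + 12\right)\right)^{2}}}{2} = 19536 - \frac{\sqrt{-33 - 3 \left(6 + 4\right)^{2}}}{2} = 19536 - \frac{\sqrt{-33 - 3 \cdot 10^{2}}}{2} = 19536 - \frac{\sqrt{-33 - 300}}{2} = 19536 - \frac{\sqrt{-333}}{2} = 19536 - \frac{3 i \sqrt{37}}{2}$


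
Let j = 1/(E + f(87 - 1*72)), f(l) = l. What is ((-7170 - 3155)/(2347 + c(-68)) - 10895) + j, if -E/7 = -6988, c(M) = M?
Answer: -1215447505651/111513749 ≈ -10900.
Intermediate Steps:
E = 48916 (E = -7*(-6988) = 48916)
j = 1/48931 (j = 1/(48916 + (87 - 1*72)) = 1/(48916 + (87 - 72)) = 1/(48916 + 15) = 1/48931 ≈ 2.0437e-5)
((-7170 - 3155)/(2347 + c(-68)) - 10895) + j = ((-7170 - 3155)/(2347 - 68) - 10895) + 1/48931 = (-10325/2279 - 10895) + 1/48931 = -24840030/2279 + 1/48931 = -1215447505651/111513749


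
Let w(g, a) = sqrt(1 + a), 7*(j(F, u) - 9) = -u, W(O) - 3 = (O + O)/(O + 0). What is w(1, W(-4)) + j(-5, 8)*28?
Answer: 220 + sqrt(6) ≈ 222.45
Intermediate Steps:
W(O) = 5 (W(O) = 3 + (O + O)/(O + 0) = 3 + (2*O)/O = 3 + 2 = 5)
j(F, u) = 9 - u/7 (j(F, u) = 9 + (-u)/7 = 9 - u/7)
w(1, W(-4)) + j(-5, 8)*28 = sqrt(1 + 5) + (9 - 1/7*8)*28 = sqrt(6) + (9 - 8/7)*28 = sqrt(6) + (55/7)*28 = sqrt(6) + 220 = 220 + sqrt(6)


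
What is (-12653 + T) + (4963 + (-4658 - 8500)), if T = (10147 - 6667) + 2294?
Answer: -15074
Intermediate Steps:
T = 5774 (T = 3480 + 2294 = 5774)
(-12653 + T) + (4963 + (-4658 - 8500)) = (-12653 + 5774) + (4963 + (-4658 - 8500)) = -6879 + (4963 - 13158) = -6879 - 8195 = -15074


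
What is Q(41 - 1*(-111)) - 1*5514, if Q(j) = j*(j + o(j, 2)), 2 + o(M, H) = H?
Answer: 17590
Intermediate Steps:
o(M, H) = -2 + H
Q(j) = j**2 (Q(j) = j*(j + (-2 + 2)) = j*(j + 0) = j*j = j**2)
Q(41 - 1*(-111)) - 1*5514 = (41 - 1*(-111))**2 - 1*5514 = (41 + 111)**2 - 5514 = 152**2 - 5514 = 23104 - 5514 = 17590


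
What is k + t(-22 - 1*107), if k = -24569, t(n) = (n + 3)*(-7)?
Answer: -23687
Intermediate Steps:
t(n) = -21 - 7*n (t(n) = (3 + n)*(-7) = -21 - 7*n)
k + t(-22 - 1*107) = -24569 + (-21 - 7*(-22 - 1*107)) = -24569 + (-21 - 7*(-22 - 107)) = -24569 + (-21 - 7*(-129)) = -24569 + (-21 + 903) = -24569 + 882 = -23687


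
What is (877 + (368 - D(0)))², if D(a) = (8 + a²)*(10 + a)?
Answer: 1357225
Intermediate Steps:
(877 + (368 - D(0)))² = (877 + (368 - (80 + 0³ + 8*0 + 10*0²)))² = (877 + (368 - (80 + 0 + 0 + 10*0)))² = (877 + (368 - (80 + 0 + 0 + 0)))² = (877 + (368 - 1*80))² = (877 + (368 - 80))² = (877 + 288)² = 1165² = 1357225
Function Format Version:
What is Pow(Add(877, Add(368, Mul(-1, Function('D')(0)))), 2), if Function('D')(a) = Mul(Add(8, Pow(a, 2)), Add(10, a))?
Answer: 1357225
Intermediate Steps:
Pow(Add(877, Add(368, Mul(-1, Function('D')(0)))), 2) = Pow(Add(877, Add(368, Mul(-1, Add(80, Pow(0, 3), Mul(8, 0), Mul(10, Pow(0, 2)))))), 2) = Pow(Add(877, Add(368, Mul(-1, Add(80, 0, 0, Mul(10, 0))))), 2) = Pow(Add(877, Add(368, Mul(-1, Add(80, 0, 0, 0)))), 2) = Pow(Add(877, Add(368, Mul(-1, 80))), 2) = Pow(Add(877, Add(368, -80)), 2) = Pow(Add(877, 288), 2) = Pow(1165, 2) = 1357225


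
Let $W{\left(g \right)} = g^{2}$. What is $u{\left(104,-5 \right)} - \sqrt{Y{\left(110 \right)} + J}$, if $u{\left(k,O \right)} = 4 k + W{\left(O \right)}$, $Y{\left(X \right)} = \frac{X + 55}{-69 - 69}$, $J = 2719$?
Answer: $441 - \frac{3 \sqrt{638986}}{46} \approx 388.87$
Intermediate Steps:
$Y{\left(X \right)} = - \frac{55}{138} - \frac{X}{138}$ ($Y{\left(X \right)} = \frac{55 + X}{-138} = \left(55 + X\right) \left(- \frac{1}{138}\right) = - \frac{55}{138} - \frac{X}{138}$)
$u{\left(k,O \right)} = O^{2} + 4 k$ ($u{\left(k,O \right)} = 4 k + O^{2} = O^{2} + 4 k$)
$u{\left(104,-5 \right)} - \sqrt{Y{\left(110 \right)} + J} = \left(\left(-5\right)^{2} + 4 \cdot 104\right) - \sqrt{\left(- \frac{55}{138} - \frac{55}{69}\right) + 2719} = \left(25 + 416\right) - \sqrt{\left(- \frac{55}{138} - \frac{55}{69}\right) + 2719} = 441 - \sqrt{- \frac{55}{46} + 2719} = 441 - \sqrt{\frac{125019}{46}} = 441 - \frac{3 \sqrt{638986}}{46}$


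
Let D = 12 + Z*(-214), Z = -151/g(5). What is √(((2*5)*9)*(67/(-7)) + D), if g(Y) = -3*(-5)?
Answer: 4*√899115/105 ≈ 36.123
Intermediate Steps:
g(Y) = 15
Z = -151/15 ≈ -10.067
D = 32494/15 (D = 12 - 151/15*(-214) = 12 + 32314/15 = 32494/15 ≈ 2166.3)
√(((2*5)*9)*(67/(-7)) + D) = √(((2*5)*9)*(67/(-7)) + 32494/15) = √((10*9)*(67*(-⅐)) + 32494/15) = √(90*(-67/7) + 32494/15) = √(-6030/7 + 32494/15) = √(137008/105) = 4*√899115/105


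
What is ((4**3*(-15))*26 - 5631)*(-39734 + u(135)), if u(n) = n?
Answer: 1211373009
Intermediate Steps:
((4**3*(-15))*26 - 5631)*(-39734 + u(135)) = ((4**3*(-15))*26 - 5631)*(-39734 + 135) = ((64*(-15))*26 - 5631)*(-39599) = (-960*26 - 5631)*(-39599) = (-24960 - 5631)*(-39599) = -30591*(-39599) = 1211373009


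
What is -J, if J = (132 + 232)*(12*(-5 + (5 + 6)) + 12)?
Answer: -30576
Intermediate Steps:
J = 30576 (J = 364*(12*(-5 + 11) + 12) = 364*(12*6 + 12) = 364*(72 + 12) = 364*84 = 30576)
-J = -1*30576 = -30576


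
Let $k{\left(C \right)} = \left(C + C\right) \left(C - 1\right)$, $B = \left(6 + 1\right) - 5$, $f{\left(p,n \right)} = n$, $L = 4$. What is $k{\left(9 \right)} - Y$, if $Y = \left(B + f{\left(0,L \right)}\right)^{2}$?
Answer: $108$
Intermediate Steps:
$B = 2$ ($B = 7 - 5 = 2$)
$k{\left(C \right)} = 2 C \left(-1 + C\right)$
$Y = 36$ ($Y = \left(2 + 4\right)^{2} = 6^{2} = 36$)
$k{\left(9 \right)} - Y = 2 \cdot 9 \left(-1 + 9\right) - 36 = 2 \cdot 9 \cdot 8 - 36 = 144 - 36 = 108$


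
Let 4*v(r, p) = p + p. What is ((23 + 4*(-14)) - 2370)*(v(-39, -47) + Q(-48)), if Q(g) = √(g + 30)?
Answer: 112941/2 - 7209*I*√2 ≈ 56471.0 - 10195.0*I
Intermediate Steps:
Q(g) = √(30 + g)
v(r, p) = p/2 (v(r, p) = (p + p)/4 = (2*p)/4 = p/2)
((23 + 4*(-14)) - 2370)*(v(-39, -47) + Q(-48)) = ((23 + 4*(-14)) - 2370)*((½)*(-47) + √(30 - 48)) = ((23 - 56) - 2370)*(-47/2 + √(-18)) = (-33 - 2370)*(-47/2 + 3*I*√2) = -2403*(-47/2 + 3*I*√2) = 112941/2 - 7209*I*√2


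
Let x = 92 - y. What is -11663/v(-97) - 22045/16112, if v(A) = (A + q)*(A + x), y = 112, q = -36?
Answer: -27945079/13195728 ≈ -2.1177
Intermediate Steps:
x = -20 (x = 92 - 1*112 = 92 - 112 = -20)
v(A) = (-36 + A)*(-20 + A) (v(A) = (A - 36)*(A - 20) = (-36 + A)*(-20 + A))
-11663/v(-97) - 22045/16112 = -11663/(720 + (-97)² - 56*(-97)) - 22045/16112 = -11663/(720 + 9409 + 5432) - 22045*1/16112 = -11663/15561 - 22045/16112 = -27945079/13195728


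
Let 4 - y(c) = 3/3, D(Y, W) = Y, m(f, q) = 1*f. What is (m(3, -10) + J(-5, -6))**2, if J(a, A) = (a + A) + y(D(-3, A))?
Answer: 25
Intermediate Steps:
m(f, q) = f
y(c) = 3 (y(c) = 4 - 3/3 = 4 - 1*1 = 4 - 1 = 3)
J(a, A) = 3 + A + a (J(a, A) = (a + A) + 3 = (A + a) + 3 = 3 + A + a)
(m(3, -10) + J(-5, -6))**2 = (3 + (3 - 6 - 5))**2 = (3 - 8)**2 = (-5)**2 = 25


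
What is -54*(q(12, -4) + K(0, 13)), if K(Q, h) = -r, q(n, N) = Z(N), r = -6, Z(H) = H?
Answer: -108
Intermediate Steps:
q(n, N) = N
K(Q, h) = 6 (K(Q, h) = -1*(-6) = 6)
-54*(q(12, -4) + K(0, 13)) = -54*(-4 + 6) = -54*2 = -108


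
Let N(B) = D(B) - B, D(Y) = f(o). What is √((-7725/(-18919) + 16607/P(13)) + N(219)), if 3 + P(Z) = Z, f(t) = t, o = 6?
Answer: √51831932703470/189190 ≈ 38.054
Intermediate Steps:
D(Y) = 6
P(Z) = -3 + Z
N(B) = 6 - B
√((-7725/(-18919) + 16607/P(13)) + N(219)) = √((-7725/(-18919) + 16607/(-3 + 13)) + (6 - 1*219)) = √((-7725*(-1/18919) + 16607/10) + (6 - 219)) = √((7725/18919 + 16607*(⅒)) - 213) = √((7725/18919 + 16607/10) - 213) = √(314265083/189190 - 213) = √(273967613/189190) = √51831932703470/189190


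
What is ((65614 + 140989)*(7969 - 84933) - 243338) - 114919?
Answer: -15901351549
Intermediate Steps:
((65614 + 140989)*(7969 - 84933) - 243338) - 114919 = (206603*(-76964) - 243338) - 114919 = (-15900993292 - 243338) - 114919 = -15901236630 - 114919 = -15901351549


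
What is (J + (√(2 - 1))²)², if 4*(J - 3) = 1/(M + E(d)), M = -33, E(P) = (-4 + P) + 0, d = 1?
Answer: 330625/20736 ≈ 15.944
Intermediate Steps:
E(P) = -4 + P
J = 431/144 (J = 3 + 1/(4*(-33 + (-4 + 1))) = 3 + 1/(4*(-33 - 3)) = 3 + (¼)/(-36) = 3 + (¼)*(-1/36) = 3 - 1/144 = 431/144 ≈ 2.9931)
(J + (√(2 - 1))²)² = (431/144 + (√(2 - 1))²)² = (431/144 + (√1)²)² = (431/144 + 1²)² = (431/144 + 1)² = (575/144)² = 330625/20736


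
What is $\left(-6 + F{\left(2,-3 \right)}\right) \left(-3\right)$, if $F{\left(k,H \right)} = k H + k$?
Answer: $30$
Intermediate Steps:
$F{\left(k,H \right)} = k + H k$ ($F{\left(k,H \right)} = H k + k = k + H k$)
$\left(-6 + F{\left(2,-3 \right)}\right) \left(-3\right) = \left(-6 + 2 \left(1 - 3\right)\right) \left(-3\right) = \left(-6 + 2 \left(-2\right)\right) \left(-3\right) = \left(-6 - 4\right) \left(-3\right) = \left(-10\right) \left(-3\right) = 30$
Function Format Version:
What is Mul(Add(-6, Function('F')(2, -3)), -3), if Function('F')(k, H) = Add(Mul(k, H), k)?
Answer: 30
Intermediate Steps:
Function('F')(k, H) = Add(k, Mul(H, k)) (Function('F')(k, H) = Add(Mul(H, k), k) = Add(k, Mul(H, k)))
Mul(Add(-6, Function('F')(2, -3)), -3) = Mul(Add(-6, Mul(2, Add(1, -3))), -3) = Mul(Add(-6, Mul(2, -2)), -3) = Mul(Add(-6, -4), -3) = Mul(-10, -3) = 30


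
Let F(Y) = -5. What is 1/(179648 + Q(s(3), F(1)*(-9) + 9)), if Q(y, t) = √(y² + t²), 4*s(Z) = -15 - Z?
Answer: 718592/129093603871 - 18*√145/129093603871 ≈ 5.5648e-6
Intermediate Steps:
s(Z) = -15/4 - Z/4 (s(Z) = (-15 - Z)/4 = -15/4 - Z/4)
Q(y, t) = √(t² + y²)
1/(179648 + Q(s(3), F(1)*(-9) + 9)) = 1/(179648 + √((-5*(-9) + 9)² + (-15/4 - ¼*3)²)) = 1/(179648 + √((45 + 9)² + (-15/4 - ¾)²)) = 1/(179648 + √(54² + (-9/2)²)) = 1/(179648 + √(2916 + 81/4)) = 1/(179648 + √(11745/4)) = 1/(179648 + 9*√145/2)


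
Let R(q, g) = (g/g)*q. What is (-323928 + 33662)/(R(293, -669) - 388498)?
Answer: 290266/388205 ≈ 0.74771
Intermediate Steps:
R(q, g) = q (R(q, g) = 1*q = q)
(-323928 + 33662)/(R(293, -669) - 388498) = (-323928 + 33662)/(293 - 388498) = -290266/(-388205) = -290266*(-1/388205) = 290266/388205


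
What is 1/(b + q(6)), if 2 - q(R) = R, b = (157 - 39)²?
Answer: 1/13920 ≈ 7.1839e-5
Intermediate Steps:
b = 13924 (b = 118² = 13924)
q(R) = 2 - R
1/(b + q(6)) = 1/(13924 + (2 - 1*6)) = 1/(13924 + (2 - 6)) = 1/(13924 - 4) = 1/13920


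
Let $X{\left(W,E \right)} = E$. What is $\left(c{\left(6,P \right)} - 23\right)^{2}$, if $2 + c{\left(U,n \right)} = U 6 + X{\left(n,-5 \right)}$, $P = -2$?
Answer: $36$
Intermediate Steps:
$c{\left(U,n \right)} = -7 + 6 U$ ($c{\left(U,n \right)} = -2 + \left(U 6 - 5\right) = -2 + \left(6 U - 5\right) = -2 + \left(-5 + 6 U\right) = -7 + 6 U$)
$\left(c{\left(6,P \right)} - 23\right)^{2} = \left(\left(-7 + 6 \cdot 6\right) - 23\right)^{2} = \left(\left(-7 + 36\right) - 23\right)^{2} = \left(29 - 23\right)^{2} = 6^{2} = 36$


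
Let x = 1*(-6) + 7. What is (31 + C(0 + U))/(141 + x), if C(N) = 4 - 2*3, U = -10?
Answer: 29/142 ≈ 0.20423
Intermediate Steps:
x = 1 (x = -6 + 7 = 1)
C(N) = -2 (C(N) = 4 - 6 = -2)
(31 + C(0 + U))/(141 + x) = (31 - 2)/(141 + 1) = 29/142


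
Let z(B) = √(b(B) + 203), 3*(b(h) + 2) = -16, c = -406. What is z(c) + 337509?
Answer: 337509 + √1761/3 ≈ 3.3752e+5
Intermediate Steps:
b(h) = -22/3 (b(h) = -2 + (⅓)*(-16) = -2 - 16/3 = -22/3)
z(B) = √1761/3 (z(B) = √(-22/3 + 203) = √(587/3) = √1761/3)
z(c) + 337509 = √1761/3 + 337509 = 337509 + √1761/3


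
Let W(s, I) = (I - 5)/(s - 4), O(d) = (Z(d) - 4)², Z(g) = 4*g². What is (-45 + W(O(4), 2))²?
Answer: 26186683329/12931216 ≈ 2025.1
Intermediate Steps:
O(d) = (-4 + 4*d²)² (O(d) = (4*d² - 4)² = (-4 + 4*d²)²)
W(s, I) = (-5 + I)/(-4 + s)
(-45 + W(O(4), 2))² = (-45 + (-5 + 2)/(-4 + 16*(-1 + 4²)²))² = (-45 - 3/(-4 + 16*(-1 + 16)²))² = (-45 - 3/(-4 + 16*15²))² = (-45 - 3/(-4 + 16*225))² = (-45 - 3/(-4 + 3600))² = (-45 - 3/3596)² = (-161823/3596)² = 26186683329/12931216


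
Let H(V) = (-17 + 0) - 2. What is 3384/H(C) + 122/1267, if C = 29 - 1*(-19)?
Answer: -4285210/24073 ≈ -178.01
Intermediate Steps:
C = 48 (C = 29 + 19 = 48)
H(V) = -19 (H(V) = -17 - 2 = -19)
3384/H(C) + 122/1267 = 3384/(-19) + 122/1267 = 3384*(-1/19) + 122*(1/1267) = -3384/19 + 122/1267 = -4285210/24073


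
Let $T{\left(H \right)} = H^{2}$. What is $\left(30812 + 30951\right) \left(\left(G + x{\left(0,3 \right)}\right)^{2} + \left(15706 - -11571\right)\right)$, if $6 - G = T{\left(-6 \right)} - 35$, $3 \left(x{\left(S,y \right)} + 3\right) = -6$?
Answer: $1684709351$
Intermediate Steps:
$x{\left(S,y \right)} = -5$ ($x{\left(S,y \right)} = -3 + \frac{1}{3} \left(-6\right) = -3 - 2 = -5$)
$G = 5$ ($G = 6 - \left(\left(-6\right)^{2} - 35\right) = 6 - \left(36 - 35\right) = 6 - 1 = 5$)
$\left(30812 + 30951\right) \left(\left(G + x{\left(0,3 \right)}\right)^{2} + \left(15706 - -11571\right)\right) = \left(30812 + 30951\right) \left(\left(5 - 5\right)^{2} + \left(15706 - -11571\right)\right) = 61763 \left(0^{2} + \left(15706 + 11571\right)\right) = 61763 \left(0 + 27277\right) = 61763 \cdot 27277 = 1684709351$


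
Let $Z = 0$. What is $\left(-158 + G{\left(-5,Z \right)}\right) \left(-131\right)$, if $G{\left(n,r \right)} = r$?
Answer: $20698$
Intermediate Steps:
$\left(-158 + G{\left(-5,Z \right)}\right) \left(-131\right) = \left(-158 + 0\right) \left(-131\right) = \left(-158\right) \left(-131\right) = 20698$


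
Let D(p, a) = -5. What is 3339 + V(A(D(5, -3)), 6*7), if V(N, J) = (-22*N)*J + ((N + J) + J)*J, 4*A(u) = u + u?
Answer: 9072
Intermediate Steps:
A(u) = u/2 (A(u) = (u + u)/4 = (2*u)/4 = u/2)
V(N, J) = J*(N + 2*J) - 22*J*N (V(N, J) = -22*J*N + ((J + N) + J)*J = -22*J*N + (N + 2*J)*J = -22*J*N + J*(N + 2*J) = J*(N + 2*J) - 22*J*N)
3339 + V(A(D(5, -3)), 6*7) = 3339 + (6*7)*(-21*(-5)/2 + 2*(6*7)) = 3339 + 42*(-21*(-5/2) + 2*42) = 3339 + 42*(105/2 + 84) = 3339 + 42*(273/2) = 3339 + 5733 = 9072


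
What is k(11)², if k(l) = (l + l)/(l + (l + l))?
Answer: 4/9 ≈ 0.44444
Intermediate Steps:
k(l) = ⅔ (k(l) = (2*l)/(l + 2*l) = (2*l)/((3*l)) = (2*l)*(1/(3*l)) = ⅔)
k(11)² = (⅔)² = 4/9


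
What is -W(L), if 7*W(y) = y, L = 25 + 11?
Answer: -36/7 ≈ -5.1429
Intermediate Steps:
L = 36
W(y) = y/7
-W(L) = -36/7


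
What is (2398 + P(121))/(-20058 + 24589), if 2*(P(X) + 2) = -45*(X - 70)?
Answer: 2497/9062 ≈ 0.27555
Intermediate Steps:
P(X) = 1573 - 45*X/2 (P(X) = -2 + (-45*(X - 70))/2 = -2 + (-45*(-70 + X))/2 = -2 + (3150 - 45*X)/2 = -2 + (1575 - 45*X/2) = 1573 - 45*X/2)
(2398 + P(121))/(-20058 + 24589) = (2398 + (1573 - 45/2*121))/(-20058 + 24589) = (2398 + (1573 - 5445/2))/4531 = (2398 - 2299/2)*(1/4531) = (2497/2)*(1/4531) = 2497/9062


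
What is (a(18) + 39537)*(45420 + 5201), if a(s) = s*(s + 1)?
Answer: 2018714859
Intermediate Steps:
a(s) = s*(1 + s)
(a(18) + 39537)*(45420 + 5201) = (18*(1 + 18) + 39537)*(45420 + 5201) = (18*19 + 39537)*50621 = (342 + 39537)*50621 = 39879*50621 = 2018714859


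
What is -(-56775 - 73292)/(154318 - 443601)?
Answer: -130067/289283 ≈ -0.44962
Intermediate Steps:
-(-56775 - 73292)/(154318 - 443601) = -(-130067)/(-289283) = -(-130067)*(-1)/289283 = -1*130067/289283 = -130067/289283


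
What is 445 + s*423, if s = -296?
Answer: -124763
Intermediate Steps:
445 + s*423 = 445 - 296*423 = 445 - 125208 = -124763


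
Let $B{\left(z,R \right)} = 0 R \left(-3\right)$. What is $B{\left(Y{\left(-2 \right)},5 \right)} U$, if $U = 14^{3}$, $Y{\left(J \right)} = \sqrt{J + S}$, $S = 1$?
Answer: $0$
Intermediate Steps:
$Y{\left(J \right)} = \sqrt{1 + J}$ ($Y{\left(J \right)} = \sqrt{J + 1} = \sqrt{1 + J}$)
$B{\left(z,R \right)} = 0$ ($B{\left(z,R \right)} = 0 \left(-3\right) = 0$)
$U = 2744$
$B{\left(Y{\left(-2 \right)},5 \right)} U = 0 \cdot 2744 = 0$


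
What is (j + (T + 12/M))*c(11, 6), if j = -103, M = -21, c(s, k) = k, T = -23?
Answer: -5316/7 ≈ -759.43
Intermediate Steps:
(j + (T + 12/M))*c(11, 6) = (-103 + (-23 + 12/(-21)))*6 = (-103 + (-23 + 12*(-1/21)))*6 = (-103 + (-23 - 4/7))*6 = (-103 - 165/7)*6 = -886/7*6 = -5316/7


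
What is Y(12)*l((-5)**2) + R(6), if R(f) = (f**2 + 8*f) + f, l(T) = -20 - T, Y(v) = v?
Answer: -450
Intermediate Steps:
R(f) = f**2 + 9*f
Y(12)*l((-5)**2) + R(6) = 12*(-20 - 1*(-5)**2) + 6*(9 + 6) = 12*(-20 - 1*25) + 6*15 = 12*(-20 - 25) + 90 = 12*(-45) + 90 = -540 + 90 = -450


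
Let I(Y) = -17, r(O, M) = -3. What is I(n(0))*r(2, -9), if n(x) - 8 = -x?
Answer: 51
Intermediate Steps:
n(x) = 8 - x
I(n(0))*r(2, -9) = -17*(-3) = 51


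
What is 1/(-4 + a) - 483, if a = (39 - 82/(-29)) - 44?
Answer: -86486/179 ≈ -483.16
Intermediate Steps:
a = -63/29 (a = (39 - 82*(-1/29)) - 44 = (39 + 82/29) - 44 = 1213/29 - 44 = -63/29 ≈ -2.1724)
1/(-4 + a) - 483 = 1/(-4 - 63/29) - 483 = 1/(-179/29) - 483 = -29/179 - 483 = -86486/179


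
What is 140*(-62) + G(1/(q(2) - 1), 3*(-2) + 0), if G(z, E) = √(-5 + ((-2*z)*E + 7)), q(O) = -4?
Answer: -8680 + I*√10/5 ≈ -8680.0 + 0.63246*I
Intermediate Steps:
G(z, E) = √(2 - 2*E*z) (G(z, E) = √(-5 + (-2*E*z + 7)) = √(-5 + (7 - 2*E*z)) = √(2 - 2*E*z))
140*(-62) + G(1/(q(2) - 1), 3*(-2) + 0) = 140*(-62) + √(2 - 2*(3*(-2) + 0)/(-4 - 1)) = -8680 + √(2 - 2*(-6 + 0)/(-5)) = -8680 + √(2 - 2*(-6)*(-⅕)) = -8680 + √(2 - 12/5) = -8680 + √(-⅖) = -8680 + I*√10/5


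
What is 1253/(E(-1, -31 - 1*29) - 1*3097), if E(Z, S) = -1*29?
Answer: -1253/3126 ≈ -0.40083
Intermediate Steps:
E(Z, S) = -29
1253/(E(-1, -31 - 1*29) - 1*3097) = 1253/(-29 - 1*3097) = 1253/(-29 - 3097) = 1253/(-3126) = 1253*(-1/3126) = -1253/3126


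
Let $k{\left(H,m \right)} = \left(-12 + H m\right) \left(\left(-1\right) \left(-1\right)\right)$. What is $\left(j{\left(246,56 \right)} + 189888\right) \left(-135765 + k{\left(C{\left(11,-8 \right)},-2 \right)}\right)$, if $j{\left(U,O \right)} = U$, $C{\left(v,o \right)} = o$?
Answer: $-25812781974$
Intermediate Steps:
$k{\left(H,m \right)} = -12 + H m$ ($k{\left(H,m \right)} = \left(-12 + H m\right) 1 = -12 + H m$)
$\left(j{\left(246,56 \right)} + 189888\right) \left(-135765 + k{\left(C{\left(11,-8 \right)},-2 \right)}\right) = \left(246 + 189888\right) \left(-135765 - -4\right) = 190134 \left(-135765 + \left(-12 + 16\right)\right) = 190134 \left(-135765 + 4\right) = 190134 \left(-135761\right) = -25812781974$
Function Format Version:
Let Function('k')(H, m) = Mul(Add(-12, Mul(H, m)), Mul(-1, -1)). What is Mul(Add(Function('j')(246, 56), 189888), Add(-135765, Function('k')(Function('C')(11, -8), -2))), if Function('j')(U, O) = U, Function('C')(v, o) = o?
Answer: -25812781974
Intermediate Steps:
Function('k')(H, m) = Add(-12, Mul(H, m)) (Function('k')(H, m) = Mul(Add(-12, Mul(H, m)), 1) = Add(-12, Mul(H, m)))
Mul(Add(Function('j')(246, 56), 189888), Add(-135765, Function('k')(Function('C')(11, -8), -2))) = Mul(Add(246, 189888), Add(-135765, Add(-12, Mul(-8, -2)))) = Mul(190134, Add(-135765, Add(-12, 16))) = Mul(190134, Add(-135765, 4)) = Mul(190134, -135761) = -25812781974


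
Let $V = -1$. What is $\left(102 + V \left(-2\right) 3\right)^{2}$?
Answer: $11664$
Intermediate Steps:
$\left(102 + V \left(-2\right) 3\right)^{2} = \left(102 + \left(-1\right) \left(-2\right) 3\right)^{2} = \left(102 + 2 \cdot 3\right)^{2} = \left(102 + 6\right)^{2} = 108^{2} = 11664$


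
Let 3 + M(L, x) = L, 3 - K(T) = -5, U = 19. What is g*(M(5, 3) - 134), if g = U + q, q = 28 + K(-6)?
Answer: -7260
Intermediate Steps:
K(T) = 8 (K(T) = 3 - 1*(-5) = 3 + 5 = 8)
M(L, x) = -3 + L
q = 36 (q = 28 + 8 = 36)
g = 55 (g = 19 + 36 = 55)
g*(M(5, 3) - 134) = 55*((-3 + 5) - 134) = 55*(2 - 134) = 55*(-132) = -7260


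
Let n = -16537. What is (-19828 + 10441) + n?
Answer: -25924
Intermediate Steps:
(-19828 + 10441) + n = (-19828 + 10441) - 16537 = -9387 - 16537 = -25924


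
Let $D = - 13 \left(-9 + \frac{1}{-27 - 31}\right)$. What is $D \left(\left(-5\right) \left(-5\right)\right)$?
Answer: $\frac{169975}{58} \approx 2930.6$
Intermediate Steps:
$D = \frac{6799}{58}$ ($D = - 13 \left(-9 + \frac{1}{-58}\right) = - 13 \left(-9 - \frac{1}{58}\right) = \left(-13\right) \left(- \frac{523}{58}\right) = \frac{6799}{58} \approx 117.22$)
$D \left(\left(-5\right) \left(-5\right)\right) = \frac{6799 \left(\left(-5\right) \left(-5\right)\right)}{58} = \frac{6799}{58} \cdot 25 = \frac{169975}{58}$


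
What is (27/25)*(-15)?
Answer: -81/5 ≈ -16.200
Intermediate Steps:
(27/25)*(-15) = -81/5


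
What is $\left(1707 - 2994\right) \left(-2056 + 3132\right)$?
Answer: $-1384812$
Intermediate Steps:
$\left(1707 - 2994\right) \left(-2056 + 3132\right) = \left(-1287\right) 1076 = -1384812$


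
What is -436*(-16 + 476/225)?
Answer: 1362064/225 ≈ 6053.6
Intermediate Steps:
-436*(-16 + 476/225) = -436*(-3124/225) = 1362064/225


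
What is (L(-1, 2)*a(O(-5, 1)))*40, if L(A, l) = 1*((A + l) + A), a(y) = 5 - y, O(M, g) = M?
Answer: 0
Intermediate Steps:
L(A, l) = l + 2*A (L(A, l) = 1*(l + 2*A) = l + 2*A)
(L(-1, 2)*a(O(-5, 1)))*40 = ((2 + 2*(-1))*(5 - 1*(-5)))*40 = ((2 - 2)*(5 + 5))*40 = (0*10)*40 = 0*40 = 0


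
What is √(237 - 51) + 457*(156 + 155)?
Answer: 142127 + √186 ≈ 1.4214e+5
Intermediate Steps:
√(237 - 51) + 457*(156 + 155) = √186 + 457*311 = √186 + 142127 = 142127 + √186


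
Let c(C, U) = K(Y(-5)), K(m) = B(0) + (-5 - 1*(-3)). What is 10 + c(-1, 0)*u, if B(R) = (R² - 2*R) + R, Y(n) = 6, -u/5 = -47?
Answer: -460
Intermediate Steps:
u = 235 (u = -5*(-47) = 235)
B(R) = R² - R
K(m) = -2 (K(m) = 0*(-1 + 0) + (-5 - 1*(-3)) = 0*(-1) + (-5 + 3) = 0 - 2 = -2)
c(C, U) = -2
10 + c(-1, 0)*u = 10 - 2*235 = 10 - 470 = -460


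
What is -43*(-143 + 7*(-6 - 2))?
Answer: 8557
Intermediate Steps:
-43*(-143 + 7*(-6 - 2)) = -43*(-143 + 7*(-8)) = -43*(-143 - 56) = -43*(-199) = 8557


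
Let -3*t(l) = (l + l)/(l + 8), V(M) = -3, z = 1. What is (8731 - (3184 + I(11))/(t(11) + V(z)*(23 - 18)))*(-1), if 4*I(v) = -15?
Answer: -31353445/3508 ≈ -8937.7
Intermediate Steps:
t(l) = -2*l/(3*(8 + l)) (t(l) = -(l + l)/(3*(l + 8)) = -2*l/(3*(8 + l)))
I(v) = -15/4 (I(v) = (¼)*(-15) = -15/4)
(8731 - (3184 + I(11))/(t(11) + V(z)*(23 - 18)))*(-1) = (8731 - (3184 - 15/4)/(-2*11/(24 + 3*11) - 3*(23 - 18)))*(-1) = (8731 - 12721/(4*(-2*11/(24 + 33) - 3*5)))*(-1) = (8731 - 12721/(4*(-2*11/57 - 15)))*(-1) = (8731 - 12721/(4*(-2*11*1/57 - 15)))*(-1) = (8731 - 12721/(4*(-22/57 - 15)))*(-1) = (8731 - 12721/(4*(-877/57)))*(-1) = (8731 - 12721*(-57)/(4*877))*(-1) = (8731 - 1*(-725097/3508))*(-1) = (8731 + 725097/3508)*(-1) = (31353445/3508)*(-1) = -31353445/3508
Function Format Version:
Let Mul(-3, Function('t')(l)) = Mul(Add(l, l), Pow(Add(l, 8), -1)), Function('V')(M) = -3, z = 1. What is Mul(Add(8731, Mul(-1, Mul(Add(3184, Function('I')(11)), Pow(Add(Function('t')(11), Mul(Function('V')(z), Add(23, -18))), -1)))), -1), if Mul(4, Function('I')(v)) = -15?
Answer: Rational(-31353445, 3508) ≈ -8937.7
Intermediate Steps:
Function('t')(l) = Mul(Rational(-2, 3), l, Pow(Add(8, l), -1)) (Function('t')(l) = Mul(Rational(-1, 3), Mul(Add(l, l), Pow(Add(l, 8), -1))) = Mul(Rational(-1, 3), Mul(Mul(2, l), Pow(Add(8, l), -1))) = Mul(Rational(-1, 3), Mul(2, l, Pow(Add(8, l), -1))) = Mul(Rational(-2, 3), l, Pow(Add(8, l), -1)))
Function('I')(v) = Rational(-15, 4) (Function('I')(v) = Mul(Rational(1, 4), -15) = Rational(-15, 4))
Mul(Add(8731, Mul(-1, Mul(Add(3184, Function('I')(11)), Pow(Add(Function('t')(11), Mul(Function('V')(z), Add(23, -18))), -1)))), -1) = Mul(Add(8731, Mul(-1, Mul(Add(3184, Rational(-15, 4)), Pow(Add(Mul(-2, 11, Pow(Add(24, Mul(3, 11)), -1)), Mul(-3, Add(23, -18))), -1)))), -1) = Mul(Add(8731, Mul(-1, Mul(Rational(12721, 4), Pow(Add(Mul(-2, 11, Pow(Add(24, 33), -1)), Mul(-3, 5)), -1)))), -1) = Mul(Add(8731, Mul(-1, Mul(Rational(12721, 4), Pow(Add(Mul(-2, 11, Pow(57, -1)), -15), -1)))), -1) = Mul(Add(8731, Mul(-1, Mul(Rational(12721, 4), Pow(Add(Mul(-2, 11, Rational(1, 57)), -15), -1)))), -1) = Mul(Add(8731, Mul(-1, Mul(Rational(12721, 4), Pow(Add(Rational(-22, 57), -15), -1)))), -1) = Mul(Add(8731, Mul(-1, Mul(Rational(12721, 4), Pow(Rational(-877, 57), -1)))), -1) = Mul(Add(8731, Mul(-1, Mul(Rational(12721, 4), Rational(-57, 877)))), -1) = Mul(Add(8731, Mul(-1, Rational(-725097, 3508))), -1) = Mul(Add(8731, Rational(725097, 3508)), -1) = Mul(Rational(31353445, 3508), -1) = Rational(-31353445, 3508)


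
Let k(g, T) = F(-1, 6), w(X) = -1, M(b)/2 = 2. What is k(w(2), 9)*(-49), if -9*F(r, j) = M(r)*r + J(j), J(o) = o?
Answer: 98/9 ≈ 10.889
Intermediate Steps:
M(b) = 4 (M(b) = 2*2 = 4)
F(r, j) = -4*r/9 - j/9 (F(r, j) = -(4*r + j)/9 = -(j + 4*r)/9 = -4*r/9 - j/9)
k(g, T) = -2/9 (k(g, T) = -4/9*(-1) - 1/9*6 = 4/9 - 2/3 = -2/9)
k(w(2), 9)*(-49) = -2/9*(-49) = 98/9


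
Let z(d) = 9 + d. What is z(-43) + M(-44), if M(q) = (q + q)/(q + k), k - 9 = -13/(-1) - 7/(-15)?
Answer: -9662/323 ≈ -29.913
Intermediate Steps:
k = 337/15 (k = 9 + (-13/(-1) - 7/(-15)) = 9 + (-13*(-1) - 7*(-1/15)) = 9 + (13 + 7/15) = 9 + 202/15 = 337/15 ≈ 22.467)
M(q) = 2*q/(337/15 + q) (M(q) = (q + q)/(q + 337/15) = (2*q)/(337/15 + q) = 2*q/(337/15 + q))
z(-43) + M(-44) = (9 - 43) + 30*(-44)/(337 + 15*(-44)) = -34 + 30*(-44)/(337 - 660) = -34 + 30*(-44)/(-323) = -34 + 30*(-44)*(-1/323) = -34 + 1320/323 = -9662/323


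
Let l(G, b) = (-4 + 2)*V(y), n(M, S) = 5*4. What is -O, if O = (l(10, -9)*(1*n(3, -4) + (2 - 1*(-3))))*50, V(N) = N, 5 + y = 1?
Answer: -10000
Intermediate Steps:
y = -4 (y = -5 + 1 = -4)
n(M, S) = 20
l(G, b) = 8 (l(G, b) = (-4 + 2)*(-4) = -2*(-4) = 8)
O = 10000 (O = (8*(1*20 + (2 - 1*(-3))))*50 = (8*(20 + (2 + 3)))*50 = (8*(20 + 5))*50 = (8*25)*50 = 200*50 = 10000)
-O = -1*10000 = -10000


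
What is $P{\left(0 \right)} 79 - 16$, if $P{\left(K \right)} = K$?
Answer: $-16$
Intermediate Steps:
$P{\left(0 \right)} 79 - 16 = 0 \cdot 79 - 16 = 0 + \left(-46 + 30\right) = 0 - 16 = -16$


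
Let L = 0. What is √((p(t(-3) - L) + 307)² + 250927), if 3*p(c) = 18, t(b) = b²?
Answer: 4*√21806 ≈ 590.67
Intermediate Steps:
p(c) = 6 (p(c) = (⅓)*18 = 6)
√((p(t(-3) - L) + 307)² + 250927) = √((6 + 307)² + 250927) = √(313² + 250927) = √(97969 + 250927) = √348896 = 4*√21806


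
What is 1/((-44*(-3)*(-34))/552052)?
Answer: -138013/1122 ≈ -123.01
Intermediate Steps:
1/((-44*(-3)*(-34))/552052) = 1/((-11*(-12)*(-34))*(1/552052)) = 1/((132*(-34))*(1/552052)) = 1/(-4488*1/552052) = 1/(-1122/138013) = -138013/1122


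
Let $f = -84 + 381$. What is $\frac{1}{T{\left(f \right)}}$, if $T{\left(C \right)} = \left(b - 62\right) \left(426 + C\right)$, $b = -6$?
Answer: $- \frac{1}{49164} \approx -2.034 \cdot 10^{-5}$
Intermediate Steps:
$f = 297$
$T{\left(C \right)} = -28968 - 68 C$ ($T{\left(C \right)} = \left(-6 - 62\right) \left(426 + C\right) = - 68 \left(426 + C\right) = -28968 - 68 C$)
$\frac{1}{T{\left(f \right)}} = \frac{1}{-28968 - 20196} = \frac{1}{-49164} = - \frac{1}{49164}$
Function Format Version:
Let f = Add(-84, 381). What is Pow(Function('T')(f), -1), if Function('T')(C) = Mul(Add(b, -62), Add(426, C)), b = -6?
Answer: Rational(-1, 49164) ≈ -2.0340e-5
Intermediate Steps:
f = 297
Function('T')(C) = Add(-28968, Mul(-68, C)) (Function('T')(C) = Mul(Add(-6, -62), Add(426, C)) = Mul(-68, Add(426, C)) = Add(-28968, Mul(-68, C)))
Pow(Function('T')(f), -1) = Pow(Add(-28968, Mul(-68, 297)), -1) = Pow(Add(-28968, -20196), -1) = Pow(-49164, -1) = Rational(-1, 49164)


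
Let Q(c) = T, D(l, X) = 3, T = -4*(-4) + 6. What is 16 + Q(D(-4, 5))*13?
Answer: 302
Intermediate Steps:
T = 22 (T = 16 + 6 = 22)
Q(c) = 22
16 + Q(D(-4, 5))*13 = 16 + 22*13 = 16 + 286 = 302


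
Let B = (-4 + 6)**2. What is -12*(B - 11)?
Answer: 84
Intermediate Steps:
B = 4 (B = 2**2 = 4)
-12*(B - 11) = -12*(4 - 11) = -12*(-7) = 84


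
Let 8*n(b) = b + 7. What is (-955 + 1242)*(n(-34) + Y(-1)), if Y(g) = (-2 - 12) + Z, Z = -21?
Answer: -88109/8 ≈ -11014.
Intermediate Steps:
n(b) = 7/8 + b/8 (n(b) = (b + 7)/8 = (7 + b)/8 = 7/8 + b/8)
Y(g) = -35 (Y(g) = (-2 - 12) - 21 = -14 - 21 = -35)
(-955 + 1242)*(n(-34) + Y(-1)) = (-955 + 1242)*((7/8 + (⅛)*(-34)) - 35) = 287*((7/8 - 17/4) - 35) = 287*(-27/8 - 35) = 287*(-307/8) = -88109/8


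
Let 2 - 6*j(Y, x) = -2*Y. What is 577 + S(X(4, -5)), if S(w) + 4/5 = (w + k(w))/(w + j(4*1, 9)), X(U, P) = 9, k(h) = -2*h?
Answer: 92057/160 ≈ 575.36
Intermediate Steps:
j(Y, x) = ⅓ + Y/3 (j(Y, x) = ⅓ - (-1)*Y/3 = ⅓ + Y/3)
S(w) = -⅘ - w/(5/3 + w) (S(w) = -⅘ + (w - 2*w)/(w + (⅓ + (4*1)/3)) = -⅘ + (-w)/(w + (⅓ + (⅓)*4)) = -⅘ + (-w)/(w + (⅓ + 4/3)) = -⅘ + (-w)/(w + 5/3) = -⅘ + (-w)/(5/3 + w) = -⅘ - w/(5/3 + w))
577 + S(X(4, -5)) = 577 + (-20 - 27*9)/(5*(5 + 3*9)) = 577 + (-20 - 243)/(5*(5 + 27)) = 577 + (⅕)*(-263)/32 = 577 + (⅕)*(1/32)*(-263) = 577 - 263/160 = 92057/160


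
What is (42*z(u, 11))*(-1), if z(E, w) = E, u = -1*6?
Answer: 252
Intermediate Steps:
u = -6
(42*z(u, 11))*(-1) = (42*(-6))*(-1) = -252*(-1) = 252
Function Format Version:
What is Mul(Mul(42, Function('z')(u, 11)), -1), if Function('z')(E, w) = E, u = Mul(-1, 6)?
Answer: 252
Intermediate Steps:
u = -6
Mul(Mul(42, Function('z')(u, 11)), -1) = Mul(Mul(42, -6), -1) = Mul(-252, -1) = 252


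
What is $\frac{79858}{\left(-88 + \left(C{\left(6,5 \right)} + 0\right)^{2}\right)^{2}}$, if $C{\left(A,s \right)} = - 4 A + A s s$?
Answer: $\frac{39929}{124630472} \approx 0.00032038$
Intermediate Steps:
$C{\left(A,s \right)} = - 4 A + A s^{2}$
$\frac{79858}{\left(-88 + \left(C{\left(6,5 \right)} + 0\right)^{2}\right)^{2}} = \frac{79858}{\left(-88 + \left(6 \left(-4 + 5^{2}\right) + 0\right)^{2}\right)^{2}} = \frac{79858}{\left(-88 + \left(6 \left(-4 + 25\right) + 0\right)^{2}\right)^{2}} = \frac{79858}{\left(-88 + \left(6 \cdot 21 + 0\right)^{2}\right)^{2}} = \frac{79858}{\left(-88 + \left(126 + 0\right)^{2}\right)^{2}} = \frac{79858}{\left(-88 + 126^{2}\right)^{2}} = \frac{79858}{\left(-88 + 15876\right)^{2}} = \frac{79858}{15788^{2}} = \frac{79858}{249260944} = 79858 \cdot \frac{1}{249260944} = \frac{39929}{124630472}$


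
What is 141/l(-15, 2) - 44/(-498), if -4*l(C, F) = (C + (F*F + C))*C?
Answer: -21976/16185 ≈ -1.3578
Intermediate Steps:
l(C, F) = -C*(F² + 2*C)/4 (l(C, F) = -(C + (F*F + C))*C/4 = -(C + (F² + C))*C/4 = -(C + (C + F²))*C/4 = -(F² + 2*C)*C/4 = -C*(F² + 2*C)/4)
141/l(-15, 2) - 44/(-498) = 141/((-¼*(-15)*(2² + 2*(-15)))) - 44/(-498) = 141/((-¼*(-15)*(4 - 30))) - 44*(-1/498) = 141/((-¼*(-15)*(-26))) + 22/249 = 141/(-195/2) + 22/249 = 141*(-2/195) + 22/249 = -94/65 + 22/249 = -21976/16185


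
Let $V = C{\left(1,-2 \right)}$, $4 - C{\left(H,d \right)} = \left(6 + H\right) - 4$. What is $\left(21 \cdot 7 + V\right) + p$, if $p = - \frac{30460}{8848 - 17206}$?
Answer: $\frac{633722}{4179} \approx 151.64$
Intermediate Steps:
$C{\left(H,d \right)} = 2 - H$ ($C{\left(H,d \right)} = 4 - \left(\left(6 + H\right) - 4\right) = 4 - \left(2 + H\right) = 2 - H$)
$V = 1$ ($V = 2 - 1 = 1$)
$p = \frac{15230}{4179}$ ($p = - \frac{30460}{-8358} = \left(-30460\right) \left(- \frac{1}{8358}\right) = \frac{15230}{4179} \approx 3.6444$)
$\left(21 \cdot 7 + V\right) + p = \left(21 \cdot 7 + 1\right) + \frac{15230}{4179} = \left(147 + 1\right) + \frac{15230}{4179} = 148 + \frac{15230}{4179} = \frac{633722}{4179}$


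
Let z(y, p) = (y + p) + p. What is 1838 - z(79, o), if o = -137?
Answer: 2033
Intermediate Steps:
z(y, p) = y + 2*p (z(y, p) = (p + y) + p = y + 2*p)
1838 - z(79, o) = 1838 - (79 + 2*(-137)) = 1838 - (79 - 274) = 1838 - 1*(-195) = 1838 + 195 = 2033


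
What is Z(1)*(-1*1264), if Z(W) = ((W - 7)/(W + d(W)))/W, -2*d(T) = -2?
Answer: 3792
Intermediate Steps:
d(T) = 1 (d(T) = -½*(-2) = 1)
Z(W) = (-7 + W)/(W*(1 + W)) (Z(W) = ((W - 7)/(W + 1))/W = ((-7 + W)/(1 + W))/W = (-7 + W)/(W*(1 + W)))
Z(1)*(-1*1264) = ((-7 + 1)/(1*(1 + 1)))*(-1*1264) = (1*(-6)/2)*(-1264) = (1*(½)*(-6))*(-1264) = -3*(-1264) = 3792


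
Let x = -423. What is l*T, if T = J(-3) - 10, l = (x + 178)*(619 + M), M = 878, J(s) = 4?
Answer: 2200590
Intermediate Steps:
l = -366765 (l = (-423 + 178)*(619 + 878) = -245*1497 = -366765)
T = -6 (T = 4 - 10 = -6)
l*T = -366765*(-6) = 2200590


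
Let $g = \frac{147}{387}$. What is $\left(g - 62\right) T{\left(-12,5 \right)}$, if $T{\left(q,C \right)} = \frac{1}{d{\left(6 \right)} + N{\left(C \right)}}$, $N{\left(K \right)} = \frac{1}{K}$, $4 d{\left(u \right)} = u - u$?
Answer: $- \frac{39745}{129} \approx -308.1$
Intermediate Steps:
$d{\left(u \right)} = 0$ ($d{\left(u \right)} = \frac{u - u}{4} = \frac{1}{4} \cdot 0 = 0$)
$g = \frac{49}{129}$ ($g = 147 \cdot \frac{1}{387} = \frac{49}{129} \approx 0.37985$)
$T{\left(q,C \right)} = C$ ($T{\left(q,C \right)} = \frac{1}{0 + \frac{1}{C}} = \frac{1}{\frac{1}{C}} = C$)
$\left(g - 62\right) T{\left(-12,5 \right)} = \left(\frac{49}{129} - 62\right) 5 = \left(- \frac{7949}{129}\right) 5 = - \frac{39745}{129}$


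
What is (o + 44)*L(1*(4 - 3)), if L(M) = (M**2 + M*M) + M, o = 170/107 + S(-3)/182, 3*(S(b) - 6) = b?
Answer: 2664993/19474 ≈ 136.85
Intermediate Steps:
S(b) = 6 + b/3
o = 31475/19474 (o = 170/107 + (6 + (1/3)*(-3))/182 = 170*(1/107) + (6 - 1)*(1/182) = 170/107 + 5*(1/182) = 170/107 + 5/182 = 31475/19474 ≈ 1.6163)
L(M) = M + 2*M**2 (L(M) = (M**2 + M**2) + M = 2*M**2 + M = M + 2*M**2)
(o + 44)*L(1*(4 - 3)) = (31475/19474 + 44)*((1*(4 - 3))*(1 + 2*(1*(4 - 3)))) = 888331*((1*1)*(1 + 2*(1*1)))/19474 = 888331*(1*(1 + 2*1))/19474 = 888331*(1*(1 + 2))/19474 = 888331*(1*3)/19474 = (888331/19474)*3 = 2664993/19474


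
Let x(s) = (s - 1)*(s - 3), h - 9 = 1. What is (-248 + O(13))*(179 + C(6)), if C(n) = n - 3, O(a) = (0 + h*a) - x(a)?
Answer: -43316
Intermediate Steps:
h = 10 (h = 9 + 1 = 10)
x(s) = (-1 + s)*(-3 + s)
O(a) = -3 - a² + 14*a (O(a) = (0 + 10*a) - (3 + a² - 4*a) = 10*a + (-3 - a² + 4*a) = -3 - a² + 14*a)
C(n) = -3 + n
(-248 + O(13))*(179 + C(6)) = (-248 + (-3 - 1*13² + 14*13))*(179 + (-3 + 6)) = (-248 + (-3 - 1*169 + 182))*(179 + 3) = (-248 + (-3 - 169 + 182))*182 = (-248 + 10)*182 = -238*182 = -43316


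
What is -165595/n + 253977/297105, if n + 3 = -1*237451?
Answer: 36502319011/23516256890 ≈ 1.5522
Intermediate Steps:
n = -237454 (n = -3 - 1*237451 = -3 - 237451 = -237454)
-165595/n + 253977/297105 = -165595/(-237454) + 253977/297105 = -165595*(-1/237454) + 253977*(1/297105) = 165595/237454 + 84659/99035 = 36502319011/23516256890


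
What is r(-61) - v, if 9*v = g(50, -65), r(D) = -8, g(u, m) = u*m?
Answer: 3178/9 ≈ 353.11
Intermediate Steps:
g(u, m) = m*u
v = -3250/9 (v = (-65*50)/9 = (1/9)*(-3250) = -3250/9 ≈ -361.11)
r(-61) - v = -8 - 1*(-3250/9) = -8 + 3250/9 = 3178/9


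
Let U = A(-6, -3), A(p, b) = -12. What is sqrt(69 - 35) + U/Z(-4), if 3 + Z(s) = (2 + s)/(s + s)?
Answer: 48/11 + sqrt(34) ≈ 10.195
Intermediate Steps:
Z(s) = -3 + (2 + s)/(2*s) (Z(s) = -3 + (2 + s)/(s + s) = -3 + (2 + s)/((2*s)) = -3 + (2 + s)*(1/(2*s)) = -3 + (2 + s)/(2*s))
U = -12
sqrt(69 - 35) + U/Z(-4) = sqrt(69 - 35) - 12/(-5/2 + 1/(-4)) = sqrt(34) - 12/(-5/2 - 1/4) = sqrt(34) - 12/(-11/4) = sqrt(34) - 4/11*(-12) = sqrt(34) + 48/11 = 48/11 + sqrt(34)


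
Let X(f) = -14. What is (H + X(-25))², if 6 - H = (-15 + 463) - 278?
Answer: 31684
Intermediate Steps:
H = -164 (H = 6 - ((-15 + 463) - 278) = 6 - (448 - 278) = 6 - 1*170 = 6 - 170 = -164)
(H + X(-25))² = (-164 - 14)² = (-178)² = 31684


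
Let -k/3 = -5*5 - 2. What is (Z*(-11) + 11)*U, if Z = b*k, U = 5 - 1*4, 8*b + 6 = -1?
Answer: 6325/8 ≈ 790.63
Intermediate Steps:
b = -7/8 (b = -¾ + (⅛)*(-1) = -¾ - ⅛ = -7/8 ≈ -0.87500)
U = 1 (U = 5 - 4 = 1)
k = 81 (k = -3*(-5*5 - 2) = -3*(-25 - 2) = -3*(-27) = 81)
Z = -567/8 (Z = -7/8*81 = -567/8 ≈ -70.875)
(Z*(-11) + 11)*U = (-567/8*(-11) + 11)*1 = (6237/8 + 11)*1 = (6325/8)*1 = 6325/8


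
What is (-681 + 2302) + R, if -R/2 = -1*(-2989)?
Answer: -4357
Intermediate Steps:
R = -5978 (R = -(-2)*(-2989) = -2*2989 = -5978)
(-681 + 2302) + R = (-681 + 2302) - 5978 = 1621 - 5978 = -4357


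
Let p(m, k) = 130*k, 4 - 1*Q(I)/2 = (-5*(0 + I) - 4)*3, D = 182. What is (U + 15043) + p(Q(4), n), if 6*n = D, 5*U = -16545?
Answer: 47032/3 ≈ 15677.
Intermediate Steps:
U = -3309 (U = (⅕)*(-16545) = -3309)
n = 91/3 (n = (⅙)*182 = 91/3 ≈ 30.333)
Q(I) = 32 + 30*I (Q(I) = 8 - 2*(-5*(0 + I) - 4)*3 = 8 - 2*(-5*I - 4)*3 = 8 - 2*(-4 - 5*I)*3 = 8 - 2*(-12 - 15*I) = 8 + (24 + 30*I) = 32 + 30*I)
(U + 15043) + p(Q(4), n) = (-3309 + 15043) + 130*(91/3) = 11734 + 11830/3 = 47032/3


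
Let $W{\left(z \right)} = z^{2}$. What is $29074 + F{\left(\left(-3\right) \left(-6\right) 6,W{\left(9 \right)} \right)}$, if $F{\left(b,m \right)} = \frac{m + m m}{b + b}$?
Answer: $\frac{116419}{4} \approx 29105.0$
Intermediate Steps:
$F{\left(b,m \right)} = \frac{m + m^{2}}{2 b}$
$29074 + F{\left(\left(-3\right) \left(-6\right) 6,W{\left(9 \right)} \right)} = 29074 + \frac{9^{2} \left(1 + 9^{2}\right)}{2 \left(-3\right) \left(-6\right) 6} = 29074 + \frac{1}{2} \cdot 81 \frac{1}{18 \cdot 6} \left(1 + 81\right) = 29074 + \frac{1}{2} \cdot 81 \cdot \frac{1}{108} \cdot 82 = 29074 + \frac{123}{4} = \frac{116419}{4}$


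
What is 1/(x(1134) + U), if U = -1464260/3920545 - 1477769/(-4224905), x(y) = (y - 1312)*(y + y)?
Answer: -3312786034645/1337385051870231319 ≈ -2.4771e-6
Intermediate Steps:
x(y) = 2*y*(-1312 + y) (x(y) = (-1312 + y)*(2*y) = 2*y*(-1312 + y))
U = -78539906239/3312786034645 (U = -1464260*1/3920545 - 1477769*(-1/4224905) = -292852/784109 + 1477769/4224905 = -78539906239/3312786034645 ≈ -0.023708)
1/(x(1134) + U) = 1/(2*1134*(-1312 + 1134) - 78539906239/3312786034645) = 1/(2*1134*(-178) - 78539906239/3312786034645) = 1/(-403704 - 78539906239/3312786034645) = 1/(-1337385051870231319/3312786034645) = -3312786034645/1337385051870231319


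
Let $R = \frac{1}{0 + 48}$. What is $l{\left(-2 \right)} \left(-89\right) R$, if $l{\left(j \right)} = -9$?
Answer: $\frac{267}{16} \approx 16.688$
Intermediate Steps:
$R = \frac{1}{48} \approx 0.020833$
$l{\left(-2 \right)} \left(-89\right) R = \left(-9\right) \left(-89\right) \frac{1}{48} = 801 \cdot \frac{1}{48} = \frac{267}{16}$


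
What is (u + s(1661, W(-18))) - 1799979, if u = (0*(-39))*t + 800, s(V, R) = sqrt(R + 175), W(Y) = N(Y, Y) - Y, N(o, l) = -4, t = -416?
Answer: -1799179 + 3*sqrt(21) ≈ -1.7992e+6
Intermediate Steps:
W(Y) = -4 - Y
s(V, R) = sqrt(175 + R)
u = 800 (u = (0*(-39))*(-416) + 800 = 0*(-416) + 800 = 0 + 800 = 800)
(u + s(1661, W(-18))) - 1799979 = (800 + sqrt(175 + (-4 - 1*(-18)))) - 1799979 = (800 + sqrt(175 + (-4 + 18))) - 1799979 = (800 + sqrt(175 + 14)) - 1799979 = (800 + sqrt(189)) - 1799979 = (800 + 3*sqrt(21)) - 1799979 = -1799179 + 3*sqrt(21)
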